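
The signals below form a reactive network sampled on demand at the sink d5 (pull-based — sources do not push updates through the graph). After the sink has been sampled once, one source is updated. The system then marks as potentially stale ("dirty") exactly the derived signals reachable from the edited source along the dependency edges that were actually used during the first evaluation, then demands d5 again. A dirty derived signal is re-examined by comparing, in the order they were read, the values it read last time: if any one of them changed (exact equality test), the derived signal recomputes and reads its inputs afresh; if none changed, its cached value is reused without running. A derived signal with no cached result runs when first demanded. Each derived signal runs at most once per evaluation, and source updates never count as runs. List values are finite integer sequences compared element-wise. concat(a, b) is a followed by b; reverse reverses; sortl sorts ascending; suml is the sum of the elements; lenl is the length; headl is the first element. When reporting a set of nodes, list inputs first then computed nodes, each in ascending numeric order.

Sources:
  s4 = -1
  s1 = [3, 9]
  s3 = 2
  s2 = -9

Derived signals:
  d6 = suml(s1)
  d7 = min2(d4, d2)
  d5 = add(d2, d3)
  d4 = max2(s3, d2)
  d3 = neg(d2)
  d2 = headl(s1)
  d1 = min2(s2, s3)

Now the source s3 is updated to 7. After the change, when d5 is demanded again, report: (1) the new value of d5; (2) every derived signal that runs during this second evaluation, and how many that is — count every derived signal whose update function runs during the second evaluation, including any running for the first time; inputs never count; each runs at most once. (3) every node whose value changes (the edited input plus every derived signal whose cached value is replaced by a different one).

d5 now evaluates to 0.
Run set: none (0 run).
Changed values: s3.
The important point: nothing the output needs ever reads s3, so the edit is invisible to it.

Initial pass — values computed on the first demand:
  d2 = headl([3, 9]) = 3
  d3 = neg(3) = -3
  d5 = add(3, -3) = 0

Second demand — change propagation:
  no demanded computation ever read s3, so the edit dirties nothing and nothing runs.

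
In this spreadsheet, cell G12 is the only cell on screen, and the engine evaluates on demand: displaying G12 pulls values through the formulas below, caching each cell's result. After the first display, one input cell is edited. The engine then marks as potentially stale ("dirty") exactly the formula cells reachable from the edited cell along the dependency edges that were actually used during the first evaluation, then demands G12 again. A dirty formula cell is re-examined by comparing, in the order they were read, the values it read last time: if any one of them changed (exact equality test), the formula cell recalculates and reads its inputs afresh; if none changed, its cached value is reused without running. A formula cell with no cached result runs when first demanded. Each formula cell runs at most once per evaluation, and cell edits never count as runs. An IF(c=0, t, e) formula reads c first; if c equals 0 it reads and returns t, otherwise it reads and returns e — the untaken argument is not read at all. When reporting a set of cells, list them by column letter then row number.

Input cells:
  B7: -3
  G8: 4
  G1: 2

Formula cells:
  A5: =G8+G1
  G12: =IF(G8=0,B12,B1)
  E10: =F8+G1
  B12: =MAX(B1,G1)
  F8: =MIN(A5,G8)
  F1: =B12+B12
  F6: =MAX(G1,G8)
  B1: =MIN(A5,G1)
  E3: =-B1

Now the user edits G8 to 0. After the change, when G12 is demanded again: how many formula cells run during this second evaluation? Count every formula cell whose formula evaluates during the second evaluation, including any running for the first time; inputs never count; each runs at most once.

Initial pass — values computed on the first demand:
  A5 = 4 + 2 = 6
  B1 = MIN(6, 2) = 2
  G12 = IF(G8=0: G8=4 -> else branch B1) = 2

Second demand — change propagation:
  A5: re-runs because G8 4->0; new result 2.
  B1: re-runs because A5 6->2; new result 2 (unchanged).
  B12: newly demanded (no cache) — executes and yields 2.
  G12: re-runs because G8 4->0; new result 2 (unchanged).

The important point: the flipped condition pulls in fresh nodes; B12 runs for the first time.

Run set: A5, B1, B12, G12 (4 run).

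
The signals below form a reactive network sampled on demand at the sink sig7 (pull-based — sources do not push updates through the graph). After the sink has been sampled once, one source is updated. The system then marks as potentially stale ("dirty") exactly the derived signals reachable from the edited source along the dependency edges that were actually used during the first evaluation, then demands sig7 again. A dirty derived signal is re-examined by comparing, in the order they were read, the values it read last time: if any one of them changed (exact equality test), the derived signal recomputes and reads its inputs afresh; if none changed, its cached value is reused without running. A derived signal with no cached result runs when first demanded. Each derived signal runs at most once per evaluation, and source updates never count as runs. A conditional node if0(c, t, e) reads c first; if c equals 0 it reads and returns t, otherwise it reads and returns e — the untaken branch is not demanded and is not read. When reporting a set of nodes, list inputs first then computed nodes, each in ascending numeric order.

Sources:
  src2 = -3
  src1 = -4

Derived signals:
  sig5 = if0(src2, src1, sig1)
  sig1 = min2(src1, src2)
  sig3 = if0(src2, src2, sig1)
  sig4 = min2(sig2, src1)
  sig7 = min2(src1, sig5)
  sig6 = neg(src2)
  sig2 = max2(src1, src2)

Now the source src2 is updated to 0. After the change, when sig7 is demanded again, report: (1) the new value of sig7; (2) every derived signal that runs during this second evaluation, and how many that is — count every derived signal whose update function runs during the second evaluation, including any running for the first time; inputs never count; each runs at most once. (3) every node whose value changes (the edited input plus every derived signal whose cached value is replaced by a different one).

sig7 now evaluates to -4.
Run set: sig5 (1 run).
Changed values: src2.
The important point: the flipped condition redirects demand; sig1 is left stale, never re-checked.

Initial pass — values computed on the first demand:
  sig1 = min2(-4, -3) = -4
  sig5 = if0(src2=-3 -> else branch sig1) = -4
  sig7 = min2(-4, -4) = -4

Second demand — change propagation:
  sig1: dirty yet unreached — the second evaluation never asks for it.
  sig5: re-runs because src2 -3->0; new result -4 (unchanged).
  sig7: re-examined; everything it read last time is the same (src1 unchanged, sig5 unchanged) — cache -4 kept, no run.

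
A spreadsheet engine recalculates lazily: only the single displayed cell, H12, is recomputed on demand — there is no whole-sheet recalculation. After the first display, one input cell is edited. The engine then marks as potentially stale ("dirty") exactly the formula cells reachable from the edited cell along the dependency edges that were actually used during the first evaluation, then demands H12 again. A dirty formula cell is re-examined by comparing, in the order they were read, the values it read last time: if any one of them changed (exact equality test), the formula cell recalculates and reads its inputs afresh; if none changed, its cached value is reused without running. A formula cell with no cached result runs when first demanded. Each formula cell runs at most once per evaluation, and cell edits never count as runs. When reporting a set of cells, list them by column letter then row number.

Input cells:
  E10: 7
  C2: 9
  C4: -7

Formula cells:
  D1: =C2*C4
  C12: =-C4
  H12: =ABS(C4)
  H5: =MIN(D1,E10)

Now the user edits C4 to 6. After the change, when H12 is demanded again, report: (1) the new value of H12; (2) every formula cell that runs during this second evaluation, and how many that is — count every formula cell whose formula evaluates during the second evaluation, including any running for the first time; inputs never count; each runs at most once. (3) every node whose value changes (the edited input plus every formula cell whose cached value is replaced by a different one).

New value of H12: 6.
Formula cells that run: H12 — 1 in total.
Values that change: C4, H12.

First evaluation (everything demanded from the output):
  H12 = ABS(-7) = 7

Propagation after the edit:
  H12: runs — C4 -7->6; result 6.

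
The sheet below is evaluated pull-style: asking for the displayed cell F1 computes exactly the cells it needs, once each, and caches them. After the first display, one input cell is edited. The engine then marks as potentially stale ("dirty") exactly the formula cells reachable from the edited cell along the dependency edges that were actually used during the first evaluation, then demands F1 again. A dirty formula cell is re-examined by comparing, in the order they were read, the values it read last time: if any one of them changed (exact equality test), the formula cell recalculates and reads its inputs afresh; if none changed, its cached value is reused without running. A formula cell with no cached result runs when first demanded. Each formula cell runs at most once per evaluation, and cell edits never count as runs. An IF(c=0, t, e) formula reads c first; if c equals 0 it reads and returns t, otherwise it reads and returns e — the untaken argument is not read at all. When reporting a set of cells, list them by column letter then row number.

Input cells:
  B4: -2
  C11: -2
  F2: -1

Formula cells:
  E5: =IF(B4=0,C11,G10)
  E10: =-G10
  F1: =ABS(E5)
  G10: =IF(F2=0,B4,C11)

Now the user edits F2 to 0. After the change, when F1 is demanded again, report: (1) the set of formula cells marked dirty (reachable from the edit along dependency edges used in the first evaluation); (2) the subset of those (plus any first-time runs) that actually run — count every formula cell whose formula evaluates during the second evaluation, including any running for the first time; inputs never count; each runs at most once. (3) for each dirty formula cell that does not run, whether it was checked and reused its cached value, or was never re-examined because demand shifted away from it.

First demand of the output computes:
  G10 = IF(F2=0: F2=-1 -> else branch C11) = -2
  E5 = IF(B4=0: B4=-2 -> else branch G10) = -2
  F1 = ABS(-2) = 2

After the edit, cleaning proceeds:
  G10: a read changed (F2 -1->0) — executes, giving -2 — identical to its old value.
  E5: dirty, but its reads are unchanged (B4 unchanged, G10 unchanged); cached -2 stands.
  F1: dirty, but its reads are unchanged (E5 unchanged); cached 2 stands.

Note the absorption at G10: it re-runs yet its value is the same, leaving the output's value untouched.

The edit dirties: E5, F1, G10.
1 formula cells run: G10.
Cache hits after checking: E5, F1.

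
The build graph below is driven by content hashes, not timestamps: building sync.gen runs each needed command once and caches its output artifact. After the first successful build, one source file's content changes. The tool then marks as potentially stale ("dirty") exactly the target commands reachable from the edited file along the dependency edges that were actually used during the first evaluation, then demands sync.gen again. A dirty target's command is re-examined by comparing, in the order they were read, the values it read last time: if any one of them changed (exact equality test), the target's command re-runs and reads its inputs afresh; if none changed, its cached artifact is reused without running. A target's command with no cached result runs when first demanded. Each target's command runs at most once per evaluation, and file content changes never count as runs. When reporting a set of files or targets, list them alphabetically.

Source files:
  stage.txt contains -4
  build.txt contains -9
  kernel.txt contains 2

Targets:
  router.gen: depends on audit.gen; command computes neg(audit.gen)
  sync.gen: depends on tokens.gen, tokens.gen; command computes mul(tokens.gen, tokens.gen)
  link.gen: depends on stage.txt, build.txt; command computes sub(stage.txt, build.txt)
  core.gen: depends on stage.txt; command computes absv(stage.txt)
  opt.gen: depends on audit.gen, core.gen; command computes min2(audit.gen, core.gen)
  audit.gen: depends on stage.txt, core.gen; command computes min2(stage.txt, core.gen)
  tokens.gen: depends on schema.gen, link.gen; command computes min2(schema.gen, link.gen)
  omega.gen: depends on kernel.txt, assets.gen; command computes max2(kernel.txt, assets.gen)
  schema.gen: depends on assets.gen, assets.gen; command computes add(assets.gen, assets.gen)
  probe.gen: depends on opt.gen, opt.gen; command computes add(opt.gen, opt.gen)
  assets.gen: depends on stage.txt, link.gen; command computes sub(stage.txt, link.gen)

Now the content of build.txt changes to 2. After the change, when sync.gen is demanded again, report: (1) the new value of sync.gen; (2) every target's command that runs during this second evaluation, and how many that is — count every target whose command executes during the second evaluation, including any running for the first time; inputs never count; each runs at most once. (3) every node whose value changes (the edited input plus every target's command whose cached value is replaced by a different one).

Initial pass — values computed on the first demand:
  link.gen = sub(-4, -9) = 5
  assets.gen = sub(-4, 5) = -9
  schema.gen = add(-9, -9) = -18
  tokens.gen = min2(-18, 5) = -18
  sync.gen = mul(-18, -18) = 324

Second demand — change propagation:
  link.gen: re-runs because build.txt -9->2; new result -6.
  assets.gen: re-runs because link.gen 5->-6; new result 2.
  schema.gen: re-runs because assets.gen -9->2; assets.gen -9->2; new result 4.
  tokens.gen: re-runs because schema.gen -18->4; link.gen 5->-6; new result -6.
  sync.gen: re-runs because tokens.gen -18->-6; tokens.gen -18->-6; new result 36.

sync.gen now evaluates to 36.
Run set: assets.gen, link.gen, schema.gen, sync.gen, tokens.gen (5 run).
Changed values: assets.gen, build.txt, link.gen, schema.gen, sync.gen, tokens.gen.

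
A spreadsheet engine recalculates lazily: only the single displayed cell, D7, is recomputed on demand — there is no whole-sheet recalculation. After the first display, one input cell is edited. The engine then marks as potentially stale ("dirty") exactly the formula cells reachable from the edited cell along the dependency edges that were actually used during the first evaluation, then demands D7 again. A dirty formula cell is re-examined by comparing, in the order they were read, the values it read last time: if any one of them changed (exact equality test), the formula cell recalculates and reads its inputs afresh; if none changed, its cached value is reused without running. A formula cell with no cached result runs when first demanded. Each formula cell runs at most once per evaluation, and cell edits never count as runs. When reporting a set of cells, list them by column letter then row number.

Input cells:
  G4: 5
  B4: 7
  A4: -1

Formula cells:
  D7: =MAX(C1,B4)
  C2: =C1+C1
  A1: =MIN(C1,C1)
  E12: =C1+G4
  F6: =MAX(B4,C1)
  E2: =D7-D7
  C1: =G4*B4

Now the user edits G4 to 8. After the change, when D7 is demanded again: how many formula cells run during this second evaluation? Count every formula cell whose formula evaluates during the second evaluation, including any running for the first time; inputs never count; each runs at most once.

Formula cells that run: C1, D7 — 2 in total.

First evaluation (everything demanded from the output):
  C1 = 5 * 7 = 35
  D7 = MAX(35, 7) = 35

Propagation after the edit:
  C1: runs — G4 5->8; result 56.
  D7: runs — C1 35->56; result 56.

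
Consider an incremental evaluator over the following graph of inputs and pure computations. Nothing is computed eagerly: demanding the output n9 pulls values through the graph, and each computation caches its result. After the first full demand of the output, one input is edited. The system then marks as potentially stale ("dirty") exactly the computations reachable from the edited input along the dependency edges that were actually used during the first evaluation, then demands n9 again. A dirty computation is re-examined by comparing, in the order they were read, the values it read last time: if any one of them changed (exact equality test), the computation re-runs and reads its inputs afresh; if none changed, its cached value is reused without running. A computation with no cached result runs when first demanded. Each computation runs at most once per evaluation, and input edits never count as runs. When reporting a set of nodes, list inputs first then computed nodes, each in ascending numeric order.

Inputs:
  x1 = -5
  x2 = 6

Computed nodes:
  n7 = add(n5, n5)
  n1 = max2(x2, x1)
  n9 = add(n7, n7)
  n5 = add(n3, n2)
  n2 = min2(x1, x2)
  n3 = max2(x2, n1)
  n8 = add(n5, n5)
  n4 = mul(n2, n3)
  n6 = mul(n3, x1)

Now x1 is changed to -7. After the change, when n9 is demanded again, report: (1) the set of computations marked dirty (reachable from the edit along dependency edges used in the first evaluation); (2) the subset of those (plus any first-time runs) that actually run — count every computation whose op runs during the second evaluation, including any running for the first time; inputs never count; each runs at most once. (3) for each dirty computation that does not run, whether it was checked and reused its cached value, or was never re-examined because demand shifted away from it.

Initial pass — values computed on the first demand:
  n1 = max2(6, -5) = 6
  n2 = min2(-5, 6) = -5
  n3 = max2(6, 6) = 6
  n5 = add(6, -5) = 1
  n7 = add(1, 1) = 2
  n9 = add(2, 2) = 4

Second demand — change propagation:
  n1: re-runs because x1 -5->-7; new result 6 (unchanged).
  n2: re-runs because x1 -5->-7; new result -7.
  n3: re-examined; everything it read last time is the same (x2 unchanged, n1 unchanged) — cache 6 kept, no run.
  n5: re-runs because n2 -5->-7; new result -1.
  n7: re-runs because n5 1->-1; n5 1->-1; new result -2.
  n9: re-runs because n7 2->-2; n7 2->-2; new result -4.

The important point: at n3 every value read last time is unchanged, so the dirty flag clears without a run.

Dirty set: n1, n2, n3, n5, n7, n9.
Run set: n1, n2, n5, n7, n9 (5 run).
Re-examined without running (cache reused): n3.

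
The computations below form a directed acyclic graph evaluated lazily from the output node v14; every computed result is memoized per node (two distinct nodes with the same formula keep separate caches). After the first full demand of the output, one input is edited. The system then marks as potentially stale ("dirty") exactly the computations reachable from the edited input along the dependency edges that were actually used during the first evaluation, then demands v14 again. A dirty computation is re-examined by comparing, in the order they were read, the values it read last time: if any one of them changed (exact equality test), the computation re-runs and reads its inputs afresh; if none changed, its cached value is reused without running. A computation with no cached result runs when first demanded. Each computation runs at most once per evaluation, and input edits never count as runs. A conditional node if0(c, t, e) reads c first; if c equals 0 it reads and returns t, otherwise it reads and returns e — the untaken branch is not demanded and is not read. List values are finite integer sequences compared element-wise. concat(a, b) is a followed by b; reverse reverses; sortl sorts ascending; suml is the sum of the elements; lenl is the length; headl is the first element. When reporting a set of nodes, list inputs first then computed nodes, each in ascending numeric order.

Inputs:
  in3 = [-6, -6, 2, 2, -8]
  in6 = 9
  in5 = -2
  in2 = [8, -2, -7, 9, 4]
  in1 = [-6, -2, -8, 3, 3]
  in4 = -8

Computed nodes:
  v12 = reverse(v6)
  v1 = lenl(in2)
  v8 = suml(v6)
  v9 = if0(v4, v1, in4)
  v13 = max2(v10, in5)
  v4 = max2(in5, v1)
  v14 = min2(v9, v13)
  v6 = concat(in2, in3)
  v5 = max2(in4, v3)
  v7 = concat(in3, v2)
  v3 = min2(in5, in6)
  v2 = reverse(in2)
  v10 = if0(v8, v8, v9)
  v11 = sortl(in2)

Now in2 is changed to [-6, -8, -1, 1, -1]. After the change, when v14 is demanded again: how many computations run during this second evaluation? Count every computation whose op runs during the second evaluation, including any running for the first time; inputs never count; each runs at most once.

4 computations run: v1, v6, v8, v10.
Note where the cutoff bites: v4 is checked, finds nothing changed, and keeps its cache.

First demand of the output computes:
  v1 = lenl([8, -2, -7, 9, 4]) = 5
  v4 = max2(-2, 5) = 5
  v6 = concat([8, -2, -7, 9, 4], [-6, -6, 2, 2, -8]) = [8, -2, -7, 9, 4, -6, -6, 2, 2, -8]
  v8 = suml([8, -2, -7, 9, 4, -6, -6, 2, 2, -8]) = -4
  v9 = if0(v4=5 -> else branch in4) = -8
  v10 = if0(v8=-4 -> else branch v9) = -8
  v13 = max2(-8, -2) = -2
  v14 = min2(-8, -2) = -8

After the edit, cleaning proceeds:
  v1: a read changed (in2 [8, -2, -7, 9, 4]->[-6, -8, -1, 1, -1]) — executes, giving 5 — identical to its old value.
  v4: dirty, but its reads are unchanged (in5 unchanged, v1 unchanged); cached 5 stands.
  v6: a read changed (in2 [8, -2, -7, 9, 4]->[-6, -8, -1, 1, -1]) — executes, giving [-6, -8, -1, 1, -1, -6, -6, 2, 2, -8].
  v8: a read changed (v6 [8, -2, -7, 9, 4, -6, -6, 2, 2, -8]->[-6, -8, -1, 1, -1, -6, -6, 2, 2, -8]) — executes, giving -31.
  v9: dirty, but its reads are unchanged (v4 unchanged, in4 unchanged); cached -8 stands.
  v10: a read changed (v8 -4->-31) — executes, giving -8 — identical to its old value.
  v13: dirty, but its reads are unchanged (v10 unchanged, in5 unchanged); cached -2 stands.
  v14: dirty, but its reads are unchanged (v9 unchanged, v13 unchanged); cached -8 stands.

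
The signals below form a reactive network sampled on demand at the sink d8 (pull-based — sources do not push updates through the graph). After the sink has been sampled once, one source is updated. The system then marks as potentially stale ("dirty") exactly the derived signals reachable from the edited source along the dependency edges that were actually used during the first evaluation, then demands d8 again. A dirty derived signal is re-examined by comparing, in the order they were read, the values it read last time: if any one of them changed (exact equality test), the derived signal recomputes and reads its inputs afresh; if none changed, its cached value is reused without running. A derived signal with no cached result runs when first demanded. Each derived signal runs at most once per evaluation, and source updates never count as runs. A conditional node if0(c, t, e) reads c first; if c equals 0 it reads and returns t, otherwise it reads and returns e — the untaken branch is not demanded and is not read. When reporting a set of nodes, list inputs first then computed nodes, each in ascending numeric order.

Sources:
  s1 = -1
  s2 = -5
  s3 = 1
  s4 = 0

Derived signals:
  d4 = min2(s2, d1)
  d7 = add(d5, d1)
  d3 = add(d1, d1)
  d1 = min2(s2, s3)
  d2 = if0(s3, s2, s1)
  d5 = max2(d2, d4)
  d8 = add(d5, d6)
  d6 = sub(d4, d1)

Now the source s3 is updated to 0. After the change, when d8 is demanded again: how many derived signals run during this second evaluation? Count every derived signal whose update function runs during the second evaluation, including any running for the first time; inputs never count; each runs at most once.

Run set: d1, d2, d5, d8 (4 run).
The important point: at d4 every value read last time is unchanged, so the dirty flag clears without a run.

Initial pass — values computed on the first demand:
  d1 = min2(-5, 1) = -5
  d2 = if0(s3=1 -> else branch s1) = -1
  d4 = min2(-5, -5) = -5
  d5 = max2(-1, -5) = -1
  d6 = sub(-5, -5) = 0
  d8 = add(-1, 0) = -1

Second demand — change propagation:
  d1: re-runs because s3 1->0; new result -5 (unchanged).
  d2: re-runs because s3 1->0; new result -5.
  d4: re-examined; everything it read last time is the same (s2 unchanged, d1 unchanged) — cache -5 kept, no run.
  d5: re-runs because d2 -1->-5; new result -5.
  d6: re-examined; everything it read last time is the same (d4 unchanged, d1 unchanged) — cache 0 kept, no run.
  d8: re-runs because d5 -1->-5; new result -5.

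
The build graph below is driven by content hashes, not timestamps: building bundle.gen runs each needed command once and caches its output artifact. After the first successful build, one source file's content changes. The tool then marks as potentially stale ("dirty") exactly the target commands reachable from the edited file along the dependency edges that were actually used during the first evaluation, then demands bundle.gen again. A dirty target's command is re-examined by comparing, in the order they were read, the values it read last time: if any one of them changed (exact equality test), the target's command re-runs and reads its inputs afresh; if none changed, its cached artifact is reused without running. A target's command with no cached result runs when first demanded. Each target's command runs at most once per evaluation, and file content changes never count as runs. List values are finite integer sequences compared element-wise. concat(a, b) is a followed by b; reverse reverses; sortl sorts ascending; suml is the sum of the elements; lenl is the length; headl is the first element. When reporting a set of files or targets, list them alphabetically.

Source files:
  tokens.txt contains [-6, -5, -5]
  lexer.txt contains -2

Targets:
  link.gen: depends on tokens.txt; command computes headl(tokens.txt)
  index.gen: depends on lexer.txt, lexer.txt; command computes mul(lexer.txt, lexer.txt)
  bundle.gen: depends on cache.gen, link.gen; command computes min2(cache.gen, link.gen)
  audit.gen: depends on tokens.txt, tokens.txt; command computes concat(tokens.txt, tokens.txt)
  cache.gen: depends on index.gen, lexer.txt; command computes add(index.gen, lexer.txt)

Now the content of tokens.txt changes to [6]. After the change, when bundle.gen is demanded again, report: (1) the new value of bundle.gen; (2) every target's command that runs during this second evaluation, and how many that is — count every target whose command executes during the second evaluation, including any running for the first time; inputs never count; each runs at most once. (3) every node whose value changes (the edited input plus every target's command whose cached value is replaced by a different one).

bundle.gen now evaluates to 2.
Run set: bundle.gen, link.gen (2 run).
Changed values: bundle.gen, link.gen, tokens.txt.

Initial pass — values computed on the first demand:
  index.gen = mul(-2, -2) = 4
  cache.gen = add(4, -2) = 2
  link.gen = headl([-6, -5, -5]) = -6
  bundle.gen = min2(2, -6) = -6

Second demand — change propagation:
  link.gen: re-runs because tokens.txt [-6, -5, -5]->[6]; new result 6.
  bundle.gen: re-runs because link.gen -6->6; new result 2.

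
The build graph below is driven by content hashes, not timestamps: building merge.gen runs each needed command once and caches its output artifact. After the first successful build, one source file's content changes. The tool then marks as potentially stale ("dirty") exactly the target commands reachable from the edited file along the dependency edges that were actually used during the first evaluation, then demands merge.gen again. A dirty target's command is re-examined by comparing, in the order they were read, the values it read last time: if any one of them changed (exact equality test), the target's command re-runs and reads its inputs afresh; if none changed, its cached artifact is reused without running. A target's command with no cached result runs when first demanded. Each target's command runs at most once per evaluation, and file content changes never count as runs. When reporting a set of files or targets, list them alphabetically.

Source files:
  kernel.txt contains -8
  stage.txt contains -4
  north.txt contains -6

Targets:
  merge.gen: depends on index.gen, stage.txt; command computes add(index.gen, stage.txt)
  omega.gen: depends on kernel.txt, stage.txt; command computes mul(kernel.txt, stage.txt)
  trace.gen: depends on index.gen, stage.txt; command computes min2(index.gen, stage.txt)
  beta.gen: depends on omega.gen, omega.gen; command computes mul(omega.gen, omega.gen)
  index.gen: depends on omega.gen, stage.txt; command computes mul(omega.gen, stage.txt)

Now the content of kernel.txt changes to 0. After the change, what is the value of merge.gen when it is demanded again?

Initial pass — values computed on the first demand:
  omega.gen = mul(-8, -4) = 32
  index.gen = mul(32, -4) = -128
  merge.gen = add(-128, -4) = -132

Second demand — change propagation:
  omega.gen: re-runs because kernel.txt -8->0; new result 0.
  index.gen: re-runs because omega.gen 32->0; new result 0.
  merge.gen: re-runs because index.gen -128->0; new result -4.

merge.gen now evaluates to -4.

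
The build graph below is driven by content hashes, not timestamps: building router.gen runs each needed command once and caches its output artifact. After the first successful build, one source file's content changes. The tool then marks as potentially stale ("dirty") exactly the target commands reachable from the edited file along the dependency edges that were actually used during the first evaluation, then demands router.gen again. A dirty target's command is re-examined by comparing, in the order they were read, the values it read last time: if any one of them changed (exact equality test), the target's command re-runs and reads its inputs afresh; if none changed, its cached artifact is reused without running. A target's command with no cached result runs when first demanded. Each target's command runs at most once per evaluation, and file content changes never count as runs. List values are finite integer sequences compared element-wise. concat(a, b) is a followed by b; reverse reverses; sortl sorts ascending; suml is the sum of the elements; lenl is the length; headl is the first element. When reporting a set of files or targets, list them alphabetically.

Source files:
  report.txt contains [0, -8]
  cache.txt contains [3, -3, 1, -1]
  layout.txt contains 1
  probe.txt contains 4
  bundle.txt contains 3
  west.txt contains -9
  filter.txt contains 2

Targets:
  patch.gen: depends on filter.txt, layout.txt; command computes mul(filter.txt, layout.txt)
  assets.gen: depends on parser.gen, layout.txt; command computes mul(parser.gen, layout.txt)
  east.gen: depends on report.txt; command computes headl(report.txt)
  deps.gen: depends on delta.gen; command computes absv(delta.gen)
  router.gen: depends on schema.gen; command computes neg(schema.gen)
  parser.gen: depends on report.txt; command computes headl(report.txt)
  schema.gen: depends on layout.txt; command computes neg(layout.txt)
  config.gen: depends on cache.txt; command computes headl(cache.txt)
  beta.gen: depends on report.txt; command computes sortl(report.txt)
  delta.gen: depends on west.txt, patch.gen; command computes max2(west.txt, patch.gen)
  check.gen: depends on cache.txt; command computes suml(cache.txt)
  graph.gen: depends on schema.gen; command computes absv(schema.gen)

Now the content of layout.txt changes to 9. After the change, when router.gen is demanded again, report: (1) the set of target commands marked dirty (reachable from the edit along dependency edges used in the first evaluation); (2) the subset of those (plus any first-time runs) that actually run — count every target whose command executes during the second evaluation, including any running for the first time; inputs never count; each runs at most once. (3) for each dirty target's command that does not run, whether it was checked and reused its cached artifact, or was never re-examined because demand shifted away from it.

Dirty set: router.gen, schema.gen.
Run set: router.gen, schema.gen (2 run).
All dirty target commands ended up running.

Initial pass — values computed on the first demand:
  schema.gen = neg(1) = -1
  router.gen = neg(-1) = 1

Second demand — change propagation:
  schema.gen: re-runs because layout.txt 1->9; new result -9.
  router.gen: re-runs because schema.gen -1->-9; new result 9.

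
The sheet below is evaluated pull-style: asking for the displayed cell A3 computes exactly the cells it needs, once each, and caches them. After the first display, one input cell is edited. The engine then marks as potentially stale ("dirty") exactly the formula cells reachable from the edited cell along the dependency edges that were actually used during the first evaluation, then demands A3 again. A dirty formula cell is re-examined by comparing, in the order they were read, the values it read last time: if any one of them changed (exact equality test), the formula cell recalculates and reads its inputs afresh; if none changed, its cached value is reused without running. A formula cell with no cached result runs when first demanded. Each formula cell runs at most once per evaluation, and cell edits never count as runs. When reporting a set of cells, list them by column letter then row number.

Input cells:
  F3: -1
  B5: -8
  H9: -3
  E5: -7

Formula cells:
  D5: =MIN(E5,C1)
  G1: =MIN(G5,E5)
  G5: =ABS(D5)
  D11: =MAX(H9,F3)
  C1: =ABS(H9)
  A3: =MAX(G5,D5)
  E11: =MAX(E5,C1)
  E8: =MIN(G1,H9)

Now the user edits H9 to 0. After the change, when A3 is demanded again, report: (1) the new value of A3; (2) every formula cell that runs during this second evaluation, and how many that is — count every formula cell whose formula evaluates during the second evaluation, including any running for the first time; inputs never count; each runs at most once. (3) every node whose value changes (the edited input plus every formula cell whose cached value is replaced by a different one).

Demanding A3 again yields 7.
2 formula cells run: C1, D5.
The nodes whose values change: C1, H9.
Note the absorption at D5: it re-runs yet its value is the same, leaving the output's value untouched.

First demand of the output computes:
  C1 = ABS(-3) = 3
  D5 = MIN(-7, 3) = -7
  G5 = ABS(-7) = 7
  A3 = MAX(7, -7) = 7

After the edit, cleaning proceeds:
  C1: a read changed (H9 -3->0) — executes, giving 0.
  D5: a read changed (C1 3->0) — executes, giving -7 — identical to its old value.
  G5: dirty, but its reads are unchanged (D5 unchanged); cached 7 stands.
  A3: dirty, but its reads are unchanged (G5 unchanged, D5 unchanged); cached 7 stands.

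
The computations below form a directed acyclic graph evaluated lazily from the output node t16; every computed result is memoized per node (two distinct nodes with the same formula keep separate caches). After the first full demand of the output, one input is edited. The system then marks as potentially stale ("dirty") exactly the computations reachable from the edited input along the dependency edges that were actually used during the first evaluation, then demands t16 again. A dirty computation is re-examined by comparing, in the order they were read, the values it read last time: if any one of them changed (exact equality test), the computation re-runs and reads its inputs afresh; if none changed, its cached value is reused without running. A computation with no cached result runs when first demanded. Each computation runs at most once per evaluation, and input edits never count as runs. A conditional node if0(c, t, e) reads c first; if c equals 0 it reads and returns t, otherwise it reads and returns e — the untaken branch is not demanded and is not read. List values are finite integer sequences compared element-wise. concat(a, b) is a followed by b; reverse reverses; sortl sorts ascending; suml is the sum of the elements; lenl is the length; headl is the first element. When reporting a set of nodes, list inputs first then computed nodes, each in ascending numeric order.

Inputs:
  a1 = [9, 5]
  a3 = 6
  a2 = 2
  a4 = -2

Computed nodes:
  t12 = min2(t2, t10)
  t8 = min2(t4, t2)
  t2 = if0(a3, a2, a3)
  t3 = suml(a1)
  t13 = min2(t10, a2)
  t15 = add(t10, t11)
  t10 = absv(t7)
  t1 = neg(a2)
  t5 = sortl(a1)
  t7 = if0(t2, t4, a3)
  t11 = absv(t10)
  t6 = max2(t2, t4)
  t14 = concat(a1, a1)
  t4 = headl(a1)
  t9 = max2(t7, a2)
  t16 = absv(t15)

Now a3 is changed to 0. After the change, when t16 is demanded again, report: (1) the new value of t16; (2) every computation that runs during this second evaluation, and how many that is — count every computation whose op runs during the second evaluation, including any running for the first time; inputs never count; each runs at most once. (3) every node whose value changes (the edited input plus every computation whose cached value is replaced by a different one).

Demanding t16 again yields 0.
6 computations run: t2, t7, t10, t11, t15, t16.
The nodes whose values change: a3, t2, t7, t10, t11, t15, t16.

First demand of the output computes:
  t2 = if0(a3=6 -> else branch a3) = 6
  t7 = if0(t2=6 -> else branch a3) = 6
  t10 = absv(6) = 6
  t11 = absv(6) = 6
  t15 = add(6, 6) = 12
  t16 = absv(12) = 12

After the edit, cleaning proceeds:
  t2: a read changed (a3 6->0; a3 6->0) — executes, giving 2.
  t7: a read changed (t2 6->2; a3 6->0) — executes, giving 0.
  t10: a read changed (t7 6->0) — executes, giving 0.
  t11: a read changed (t10 6->0) — executes, giving 0.
  t15: a read changed (t10 6->0; t11 6->0) — executes, giving 0.
  t16: a read changed (t15 12->0) — executes, giving 0.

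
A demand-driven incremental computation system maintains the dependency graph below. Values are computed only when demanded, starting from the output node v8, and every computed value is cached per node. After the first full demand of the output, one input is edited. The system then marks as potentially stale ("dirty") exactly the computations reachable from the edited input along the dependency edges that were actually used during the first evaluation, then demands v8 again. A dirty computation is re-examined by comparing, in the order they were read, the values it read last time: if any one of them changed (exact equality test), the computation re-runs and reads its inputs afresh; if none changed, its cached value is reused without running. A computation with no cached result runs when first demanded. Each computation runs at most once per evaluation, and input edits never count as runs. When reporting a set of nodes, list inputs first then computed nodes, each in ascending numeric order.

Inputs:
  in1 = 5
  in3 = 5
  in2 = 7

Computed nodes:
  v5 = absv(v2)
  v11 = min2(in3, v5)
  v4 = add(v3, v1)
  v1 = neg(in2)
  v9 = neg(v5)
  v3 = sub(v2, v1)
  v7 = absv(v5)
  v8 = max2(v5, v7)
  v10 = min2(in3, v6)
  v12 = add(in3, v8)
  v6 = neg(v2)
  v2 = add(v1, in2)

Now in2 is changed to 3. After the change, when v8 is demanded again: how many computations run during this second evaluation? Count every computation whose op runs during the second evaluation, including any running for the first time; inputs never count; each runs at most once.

First evaluation (everything demanded from the output):
  v1 = neg(7) = -7
  v2 = add(-7, 7) = 0
  v5 = absv(0) = 0
  v7 = absv(0) = 0
  v8 = max2(0, 0) = 0

Propagation after the edit:
  v1: runs — in2 7->3; result -3.
  v2: runs — v1 -7->-3; in2 7->3; result 0 (same value as before).
  v5: checked — values it read are unchanged (v2 unchanged); reused cached 0 without running.
  v7: checked — values it read are unchanged (v5 unchanged); reused cached 0 without running.
  v8: checked — values it read are unchanged (v5 unchanged, v7 unchanged); reused cached 0 without running.

Key observation: the change is absorbed at v2 — it re-runs but produces the same value, and the output's value is unchanged.

Computations that run: v1, v2 — 2 in total.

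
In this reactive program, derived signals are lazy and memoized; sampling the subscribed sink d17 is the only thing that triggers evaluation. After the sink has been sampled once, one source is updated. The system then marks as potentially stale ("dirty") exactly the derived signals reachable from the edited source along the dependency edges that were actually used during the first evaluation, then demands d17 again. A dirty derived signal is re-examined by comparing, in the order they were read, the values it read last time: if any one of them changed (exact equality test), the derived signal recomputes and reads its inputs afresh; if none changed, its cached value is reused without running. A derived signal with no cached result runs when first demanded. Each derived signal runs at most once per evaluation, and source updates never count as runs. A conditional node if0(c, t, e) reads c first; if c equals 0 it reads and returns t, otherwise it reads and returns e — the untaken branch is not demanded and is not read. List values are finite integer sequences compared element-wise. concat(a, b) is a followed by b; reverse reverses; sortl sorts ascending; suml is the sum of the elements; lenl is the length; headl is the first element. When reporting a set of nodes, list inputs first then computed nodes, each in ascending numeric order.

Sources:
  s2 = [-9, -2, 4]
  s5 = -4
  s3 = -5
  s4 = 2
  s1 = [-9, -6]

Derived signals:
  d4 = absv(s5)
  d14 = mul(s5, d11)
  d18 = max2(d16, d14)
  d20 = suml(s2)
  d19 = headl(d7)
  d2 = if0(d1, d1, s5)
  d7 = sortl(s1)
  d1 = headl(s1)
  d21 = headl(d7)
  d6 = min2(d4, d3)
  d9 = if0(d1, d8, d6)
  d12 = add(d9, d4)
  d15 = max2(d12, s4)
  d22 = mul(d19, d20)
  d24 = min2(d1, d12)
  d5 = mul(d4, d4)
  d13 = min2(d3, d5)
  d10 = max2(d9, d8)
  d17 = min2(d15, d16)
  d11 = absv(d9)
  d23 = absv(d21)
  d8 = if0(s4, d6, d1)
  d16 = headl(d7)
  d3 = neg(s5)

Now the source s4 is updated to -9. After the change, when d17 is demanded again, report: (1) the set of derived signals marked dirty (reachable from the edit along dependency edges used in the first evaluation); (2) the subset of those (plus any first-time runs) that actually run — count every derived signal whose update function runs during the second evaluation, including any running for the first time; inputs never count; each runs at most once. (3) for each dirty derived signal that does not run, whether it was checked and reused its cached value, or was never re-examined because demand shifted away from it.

The edit dirties: d15, d17.
1 derived signals run: d15.
Cache hits after checking: d17.
Note the absorption at d15: it re-runs yet its value is the same, leaving the output's value untouched.

First demand of the output computes:
  d1 = headl([-9, -6]) = -9
  d3 = neg(-4) = 4
  d4 = absv(-4) = 4
  d6 = min2(4, 4) = 4
  d7 = sortl([-9, -6]) = [-9, -6]
  d9 = if0(d1=-9 -> else branch d6) = 4
  d12 = add(4, 4) = 8
  d15 = max2(8, 2) = 8
  d16 = headl([-9, -6]) = -9
  d17 = min2(8, -9) = -9

After the edit, cleaning proceeds:
  d15: a read changed (s4 2->-9) — executes, giving 8 — identical to its old value.
  d17: dirty, but its reads are unchanged (d15 unchanged, d16 unchanged); cached -9 stands.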